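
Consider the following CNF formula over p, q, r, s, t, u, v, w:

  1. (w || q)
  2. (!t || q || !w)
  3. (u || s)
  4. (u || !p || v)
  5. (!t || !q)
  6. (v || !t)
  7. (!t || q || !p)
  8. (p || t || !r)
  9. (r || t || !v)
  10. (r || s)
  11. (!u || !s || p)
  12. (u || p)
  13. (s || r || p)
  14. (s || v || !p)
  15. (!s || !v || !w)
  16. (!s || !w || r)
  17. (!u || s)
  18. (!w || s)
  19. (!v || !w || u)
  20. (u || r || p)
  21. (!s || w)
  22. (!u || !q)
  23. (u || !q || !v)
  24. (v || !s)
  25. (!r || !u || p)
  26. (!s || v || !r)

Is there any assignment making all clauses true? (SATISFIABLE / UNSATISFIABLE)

UNSATISFIABLE

s = True:
  propagation gives w=True, v=False; an empty clause results — contradiction.
s = False:
  propagation gives u=True; an empty clause results — contradiction.
Every branch closes, so no satisfying assignment exists.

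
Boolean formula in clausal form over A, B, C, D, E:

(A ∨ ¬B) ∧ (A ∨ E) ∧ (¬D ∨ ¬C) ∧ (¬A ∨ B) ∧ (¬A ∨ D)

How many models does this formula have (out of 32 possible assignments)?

The models are:
  A=F B=F C=F D=F E=T
  A=F B=F C=F D=T E=T
  A=F B=F C=T D=F E=T
  A=T B=T C=F D=T E=F
  A=T B=T C=F D=T E=T
That's 5 in total.

5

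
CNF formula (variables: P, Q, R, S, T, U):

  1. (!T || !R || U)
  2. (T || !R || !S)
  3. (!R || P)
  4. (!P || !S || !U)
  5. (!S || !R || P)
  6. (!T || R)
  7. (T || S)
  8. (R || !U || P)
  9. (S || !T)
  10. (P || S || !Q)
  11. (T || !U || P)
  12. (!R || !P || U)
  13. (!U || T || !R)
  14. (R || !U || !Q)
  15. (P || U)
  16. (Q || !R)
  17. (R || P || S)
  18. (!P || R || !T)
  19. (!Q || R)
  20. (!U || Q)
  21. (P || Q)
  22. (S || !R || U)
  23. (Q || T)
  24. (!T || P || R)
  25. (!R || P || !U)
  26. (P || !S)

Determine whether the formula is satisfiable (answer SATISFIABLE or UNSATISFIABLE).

R = True:
  propagation gives P=True, U=True, S=False, T=True; an empty clause results — contradiction.
R = False:
  propagation gives T=False, S=True, Q=False; an empty clause results — contradiction.
Every branch closes, so no satisfying assignment exists.

UNSATISFIABLE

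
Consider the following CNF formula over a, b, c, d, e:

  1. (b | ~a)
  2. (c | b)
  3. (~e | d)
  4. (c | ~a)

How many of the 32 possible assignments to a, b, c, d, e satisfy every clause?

Case analysis on a and b:
  a=T, b=T: remaining (c,d,e) ∈ {(T,F,F); (T,T,F); (T,T,T)} — 3.
  a=T, b=F: a clause becomes empty — 0.
  a=F, b=T: c free; 3 ways for (d,e) × 2^1 = 6.
  a=F, b=F: remaining (c,d,e) ∈ {(T,F,F); (T,T,F); (T,T,T)} — 3.
Total: 3 + 0 + 6 + 3 = 12.

12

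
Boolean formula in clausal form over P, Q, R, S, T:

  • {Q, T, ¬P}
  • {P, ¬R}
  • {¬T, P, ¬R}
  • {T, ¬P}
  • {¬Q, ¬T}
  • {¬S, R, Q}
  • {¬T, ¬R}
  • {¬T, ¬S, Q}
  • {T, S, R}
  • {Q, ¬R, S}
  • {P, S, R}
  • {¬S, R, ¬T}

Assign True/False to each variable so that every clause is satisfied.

P = False, Q = True, R = False, S = True, T = False

Branch on P: take P = False.
  then R is forced to False.
  then S is forced to True.
  then Q is forced to True.
  then T is forced to False.
Check each clause:
  1. {¬P, Q, T} — Q is true.
  2. {¬R, P} — ¬R is true.
  3. {P, ¬T, ¬R} — ¬T is true.
  4. {¬P, T} — ¬P is true.
  5. {¬Q, ¬T} — ¬T is true.
  6. {R, ¬S, Q} — Q is true.
  7. {¬T, ¬R} — ¬T is true.
  8. {¬T, ¬S, Q} — Q is true.
  9. {R, S, T} — S is true.
  10. {Q, S, ¬R} — Q is true.
  11. {S, R, P} — S is true.
  12. {¬S, R, ¬T} — ¬T is true.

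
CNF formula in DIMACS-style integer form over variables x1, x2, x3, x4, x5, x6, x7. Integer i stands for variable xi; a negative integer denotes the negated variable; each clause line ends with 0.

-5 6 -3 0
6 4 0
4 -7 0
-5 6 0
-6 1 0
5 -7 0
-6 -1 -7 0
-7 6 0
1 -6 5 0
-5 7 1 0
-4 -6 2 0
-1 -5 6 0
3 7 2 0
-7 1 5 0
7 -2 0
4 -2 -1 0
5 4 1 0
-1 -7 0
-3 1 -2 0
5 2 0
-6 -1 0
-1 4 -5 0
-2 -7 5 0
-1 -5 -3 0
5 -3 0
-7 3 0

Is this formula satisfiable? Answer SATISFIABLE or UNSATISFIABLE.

UNSATISFIABLE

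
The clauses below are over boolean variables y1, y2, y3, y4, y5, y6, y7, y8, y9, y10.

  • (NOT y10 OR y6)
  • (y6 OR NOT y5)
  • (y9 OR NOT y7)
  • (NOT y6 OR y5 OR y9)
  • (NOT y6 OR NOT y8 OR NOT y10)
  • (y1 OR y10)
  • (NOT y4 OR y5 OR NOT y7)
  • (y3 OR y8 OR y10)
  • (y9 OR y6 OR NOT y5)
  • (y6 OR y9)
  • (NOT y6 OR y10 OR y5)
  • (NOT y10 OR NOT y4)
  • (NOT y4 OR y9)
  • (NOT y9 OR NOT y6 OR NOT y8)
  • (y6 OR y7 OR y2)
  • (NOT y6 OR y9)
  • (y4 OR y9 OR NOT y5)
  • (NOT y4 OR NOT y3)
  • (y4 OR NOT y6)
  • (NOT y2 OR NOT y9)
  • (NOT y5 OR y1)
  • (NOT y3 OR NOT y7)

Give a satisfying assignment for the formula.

y1=T, y2=F, y3=F, y4=F, y5=F, y6=F, y7=T, y8=T, y9=T, y10=F

Check each clause:
  1. (NOT y10 OR y6) — NOT y10 is true.
  2. (y6 OR NOT y5) — NOT y5 is true.
  3. (y9 OR NOT y7) — y9 is true.
  4. (y9 OR NOT y6 OR y5) — y9 is true.
  5. (NOT y6 OR NOT y10 OR NOT y8) — NOT y6 is true.
  6. (y10 OR y1) — y1 is true.
  7. (NOT y4 OR y5 OR NOT y7) — NOT y4 is true.
  8. (y3 OR y10 OR y8) — y8 is true.
  9. (y9 OR NOT y5 OR y6) — y9 is true.
  10. (y6 OR y9) — y9 is true.
  11. (y5 OR NOT y6 OR y10) — NOT y6 is true.
  12. (NOT y10 OR NOT y4) — NOT y4 is true.
  13. (y9 OR NOT y4) — y9 is true.
  14. (NOT y8 OR NOT y6 OR NOT y9) — NOT y6 is true.
  15. (y2 OR y6 OR y7) — y7 is true.
  16. (y9 OR NOT y6) — y9 is true.
  17. (y9 OR NOT y5 OR y4) — y9 is true.
  18. (NOT y3 OR NOT y4) — NOT y4 is true.
  19. (NOT y6 OR y4) — NOT y6 is true.
  20. (NOT y2 OR NOT y9) — NOT y2 is true.
  21. (y1 OR NOT y5) — y1 is true.
  22. (NOT y7 OR NOT y3) — NOT y3 is true.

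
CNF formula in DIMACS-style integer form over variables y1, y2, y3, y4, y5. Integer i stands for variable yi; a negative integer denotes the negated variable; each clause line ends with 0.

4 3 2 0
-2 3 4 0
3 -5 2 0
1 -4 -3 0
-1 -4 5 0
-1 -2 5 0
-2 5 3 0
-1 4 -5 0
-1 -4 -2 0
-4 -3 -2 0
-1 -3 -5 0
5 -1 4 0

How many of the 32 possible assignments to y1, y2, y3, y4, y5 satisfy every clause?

6

The models are:
  y1=0 y2=0 y3=0 y4=1 y5=0
  y1=0 y2=0 y3=1 y4=0 y5=0
  y1=0 y2=0 y3=1 y4=0 y5=1
  y1=0 y2=1 y3=0 y4=1 y5=1
  y1=0 y2=1 y3=1 y4=0 y5=0
  y1=0 y2=1 y3=1 y4=0 y5=1
That's 6 in total.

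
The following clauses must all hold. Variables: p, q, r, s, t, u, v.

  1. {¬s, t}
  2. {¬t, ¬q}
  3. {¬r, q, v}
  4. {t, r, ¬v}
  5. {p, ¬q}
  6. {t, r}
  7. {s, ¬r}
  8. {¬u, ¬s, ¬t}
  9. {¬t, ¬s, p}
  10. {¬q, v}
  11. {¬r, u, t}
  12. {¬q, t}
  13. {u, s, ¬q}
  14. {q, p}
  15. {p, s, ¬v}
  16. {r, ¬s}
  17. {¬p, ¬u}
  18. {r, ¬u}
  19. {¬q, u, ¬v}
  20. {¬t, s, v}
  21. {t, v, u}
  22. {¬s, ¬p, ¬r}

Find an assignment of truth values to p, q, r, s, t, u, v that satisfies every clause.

p=True, q=False, r=False, s=False, t=True, u=False, v=True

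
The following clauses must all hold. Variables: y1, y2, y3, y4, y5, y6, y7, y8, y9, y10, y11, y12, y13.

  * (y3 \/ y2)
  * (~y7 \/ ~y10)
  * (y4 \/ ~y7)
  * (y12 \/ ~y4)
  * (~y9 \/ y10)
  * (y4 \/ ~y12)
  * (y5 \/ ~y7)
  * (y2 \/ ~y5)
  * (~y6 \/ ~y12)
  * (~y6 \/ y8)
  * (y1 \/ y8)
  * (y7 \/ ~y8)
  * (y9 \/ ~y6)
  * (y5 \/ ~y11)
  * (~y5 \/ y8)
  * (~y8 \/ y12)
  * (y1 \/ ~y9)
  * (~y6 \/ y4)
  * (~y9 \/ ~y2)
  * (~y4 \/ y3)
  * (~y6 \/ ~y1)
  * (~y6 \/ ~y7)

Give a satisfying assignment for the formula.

Pure literal: y3 appears only positively; assign y3 = True.
y6 occurs only negated in the remaining clauses — set y6 = False.
Branch on y1: take y1 = True.
Set y2 = True and propagate.
  then y9 is forced to False.
The remaining clauses are satisfied by y4 = True, y5 = False, y7 = False, y8 = False, y10 = True, y11 = False, y12 = True, y13 = True.

y1=True, y2=True, y3=True, y4=True, y5=False, y6=False, y7=False, y8=False, y9=False, y10=True, y11=False, y12=True, y13=True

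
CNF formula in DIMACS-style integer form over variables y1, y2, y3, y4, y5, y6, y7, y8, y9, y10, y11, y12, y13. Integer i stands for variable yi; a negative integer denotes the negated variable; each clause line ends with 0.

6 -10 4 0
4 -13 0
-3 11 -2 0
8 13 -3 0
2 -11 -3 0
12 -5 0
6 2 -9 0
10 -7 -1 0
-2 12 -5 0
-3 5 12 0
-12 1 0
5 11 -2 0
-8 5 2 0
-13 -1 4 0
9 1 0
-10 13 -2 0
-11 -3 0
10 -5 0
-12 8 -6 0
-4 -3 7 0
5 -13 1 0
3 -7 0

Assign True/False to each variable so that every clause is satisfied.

Set y1 = False and propagate.
  then y12 is forced to False.
  then y5 is forced to False.
  then y3 is forced to False.
  then y9 is forced to True.
  then y13 is forced to False.
  then y7 is forced to False.
The remaining clauses are satisfied by y2 = False, y4 = True, y6 = True, y8 = False, y10 = False, y11 = True.
Check each clause:
  1. (y6 ∨ y4 ∨ ¬y10) — y4 is true.
  2. (¬y13 ∨ y4) — ¬y13 is true.
  3. (¬y3 ∨ ¬y2 ∨ y11) — y11 is true.
  4. (¬y3 ∨ y8 ∨ y13) — ¬y3 is true.
  5. (y2 ∨ ¬y3 ∨ ¬y11) — ¬y3 is true.
  6. (¬y5 ∨ y12) — ¬y5 is true.
  7. (y6 ∨ y2 ∨ ¬y9) — y6 is true.
  8. (¬y1 ∨ ¬y7 ∨ y10) — ¬y7 is true.
  9. (y12 ∨ ¬y5 ∨ ¬y2) — ¬y5 is true.
  10. (y12 ∨ ¬y3 ∨ y5) — ¬y3 is true.
  11. (¬y12 ∨ y1) — ¬y12 is true.
  12. (y5 ∨ y11 ∨ ¬y2) — y11 is true.
  13. (¬y8 ∨ y5 ∨ y2) — ¬y8 is true.
  14. (¬y1 ∨ y4 ∨ ¬y13) — ¬y13 is true.
  15. (y1 ∨ y9) — y9 is true.
  16. (y13 ∨ ¬y2 ∨ ¬y10) — ¬y10 is true.
  17. (¬y3 ∨ ¬y11) — ¬y3 is true.
  18. (y10 ∨ ¬y5) — ¬y5 is true.
  19. (y8 ∨ ¬y12 ∨ ¬y6) — ¬y12 is true.
  20. (y7 ∨ ¬y4 ∨ ¬y3) — ¬y3 is true.
  21. (y1 ∨ ¬y13 ∨ y5) — ¬y13 is true.
  22. (¬y7 ∨ y3) — ¬y7 is true.

y1 = 0, y2 = 0, y3 = 0, y4 = 1, y5 = 0, y6 = 1, y7 = 0, y8 = 0, y9 = 1, y10 = 0, y11 = 1, y12 = 0, y13 = 0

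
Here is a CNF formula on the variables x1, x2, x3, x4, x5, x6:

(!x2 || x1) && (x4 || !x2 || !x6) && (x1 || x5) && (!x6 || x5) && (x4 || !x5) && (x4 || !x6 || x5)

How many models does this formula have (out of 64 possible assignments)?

Case analysis on x5 and x4:
  x5=1, x4=1: x3, x6 free; 3 ways for (x1,x2) × 2^2 = 12.
  x5=1, x4=0: a clause becomes empty — 0.
  x5=0, x4=1: remaining (x1,x2,x3,x6) ∈ {(1,0,0,0); (1,0,1,0); (1,1,0,0); (1,1,1,0)} — 4.
  x5=0, x4=0: remaining (x1,x2,x3,x6) ∈ {(1,0,0,0); (1,0,1,0); (1,1,0,0); (1,1,1,0)} — 4.
Total: 12 + 0 + 4 + 4 = 20.

20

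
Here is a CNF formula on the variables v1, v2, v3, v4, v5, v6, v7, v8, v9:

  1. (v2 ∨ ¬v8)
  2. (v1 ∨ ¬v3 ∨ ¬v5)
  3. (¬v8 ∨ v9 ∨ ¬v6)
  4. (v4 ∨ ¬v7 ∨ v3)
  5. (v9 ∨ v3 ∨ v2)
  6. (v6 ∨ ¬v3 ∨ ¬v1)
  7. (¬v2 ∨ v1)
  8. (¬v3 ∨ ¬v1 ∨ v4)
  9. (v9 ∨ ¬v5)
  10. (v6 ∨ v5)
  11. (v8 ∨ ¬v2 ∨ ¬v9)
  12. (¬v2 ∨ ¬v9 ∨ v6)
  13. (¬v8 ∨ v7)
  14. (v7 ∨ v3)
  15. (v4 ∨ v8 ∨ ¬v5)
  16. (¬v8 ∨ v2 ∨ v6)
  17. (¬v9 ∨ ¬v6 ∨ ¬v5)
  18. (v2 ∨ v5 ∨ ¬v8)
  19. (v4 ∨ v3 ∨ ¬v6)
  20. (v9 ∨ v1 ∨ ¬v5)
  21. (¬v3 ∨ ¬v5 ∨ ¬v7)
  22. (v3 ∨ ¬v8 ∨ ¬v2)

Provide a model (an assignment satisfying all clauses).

v1 = False  v2 = False  v3 = True  v4 = True  v5 = False  v6 = True  v7 = False  v8 = False  v9 = True

Pure literal: v4 appears only positively; assign v4 = True.
Branch on v1: take v1 = False.
  then v2 is forced to False.
  then v8 is forced to False.
The remaining clauses are satisfied by v3 = True, v5 = False, v6 = True, v7 = False, v9 = True.
Every clause has at least one true literal under this assignment.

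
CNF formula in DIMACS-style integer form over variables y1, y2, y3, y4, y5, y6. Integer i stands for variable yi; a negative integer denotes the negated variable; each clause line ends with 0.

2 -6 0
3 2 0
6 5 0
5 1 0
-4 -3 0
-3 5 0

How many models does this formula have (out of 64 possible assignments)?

Case analysis on y3 and y5:
  y3=T, y5=T: y1 free; 3 ways for (y2,y4,y6) × 2^1 = 6.
  y3=T, y5=F: a clause becomes empty — 0.
  y3=F, y5=T: forces y2=T; y1, y4, y6 free → 2^3 = 8.
  y3=F, y5=F: remaining (y1,y2,y4,y6) ∈ {(T,T,F,T); (T,T,T,T)} — 2.
Total: 6 + 0 + 8 + 2 = 16.

16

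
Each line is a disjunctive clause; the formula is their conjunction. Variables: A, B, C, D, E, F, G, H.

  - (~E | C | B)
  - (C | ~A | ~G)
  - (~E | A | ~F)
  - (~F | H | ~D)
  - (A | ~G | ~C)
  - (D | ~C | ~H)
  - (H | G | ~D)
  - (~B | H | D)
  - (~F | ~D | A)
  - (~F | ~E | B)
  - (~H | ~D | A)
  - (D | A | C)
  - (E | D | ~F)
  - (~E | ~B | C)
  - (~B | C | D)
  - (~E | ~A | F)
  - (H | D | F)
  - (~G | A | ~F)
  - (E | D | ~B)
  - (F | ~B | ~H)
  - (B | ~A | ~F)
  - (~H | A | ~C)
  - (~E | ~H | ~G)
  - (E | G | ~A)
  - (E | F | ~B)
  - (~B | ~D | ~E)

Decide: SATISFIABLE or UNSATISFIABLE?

Set A = True and propagate.
Set B = True and propagate.
The remaining clauses are satisfied by C = True, D = True, E = False, F = True, G = True, H = True.
Every clause has at least one true literal under this assignment.
So A=T, B=T, C=T, D=T, E=F, F=T, G=T, H=T is a satisfying assignment.

SATISFIABLE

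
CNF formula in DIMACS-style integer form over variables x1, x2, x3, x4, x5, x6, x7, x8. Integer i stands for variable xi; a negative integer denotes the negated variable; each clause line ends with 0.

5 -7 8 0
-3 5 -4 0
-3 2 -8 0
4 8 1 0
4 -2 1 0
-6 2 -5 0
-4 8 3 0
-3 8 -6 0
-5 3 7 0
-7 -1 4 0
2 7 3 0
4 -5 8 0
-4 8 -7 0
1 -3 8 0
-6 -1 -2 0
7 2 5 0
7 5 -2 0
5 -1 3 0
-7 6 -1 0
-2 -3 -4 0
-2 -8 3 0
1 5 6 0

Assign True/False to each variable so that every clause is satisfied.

x1=False, x2=False, x3=False, x4=True, x5=False, x6=True, x7=True, x8=True

Branch on x1: take x1 = False.
For the remaining variables, x2 = False, x3 = False, x4 = True, x5 = False, x6 = True, x7 = True, x8 = True works.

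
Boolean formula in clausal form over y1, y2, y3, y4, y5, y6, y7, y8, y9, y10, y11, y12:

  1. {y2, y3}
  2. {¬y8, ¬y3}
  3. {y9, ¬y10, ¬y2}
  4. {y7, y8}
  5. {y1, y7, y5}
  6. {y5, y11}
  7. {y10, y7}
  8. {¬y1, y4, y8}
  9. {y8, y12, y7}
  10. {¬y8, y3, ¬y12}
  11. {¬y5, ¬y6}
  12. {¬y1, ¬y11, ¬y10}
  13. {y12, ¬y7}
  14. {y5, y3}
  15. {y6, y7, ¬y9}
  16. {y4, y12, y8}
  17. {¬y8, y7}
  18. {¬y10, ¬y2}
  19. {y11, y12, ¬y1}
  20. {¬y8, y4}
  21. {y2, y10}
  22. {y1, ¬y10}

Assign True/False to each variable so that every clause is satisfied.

y1=False, y2=True, y3=True, y4=True, y5=False, y6=True, y7=True, y8=False, y9=False, y10=False, y11=True, y12=True

Pure literal: y4 appears only positively; assign y4 = True.
Branch on y1: take y1 = False.
  then y10 is forced to False.
  then y7 is forced to True.
  then y12 is forced to True.
  then y2 is forced to True.
The remaining clauses are satisfied by y3 = True, y5 = False, y6 = True, y8 = False, y9 = False, y11 = True.
Every clause has at least one true literal under this assignment.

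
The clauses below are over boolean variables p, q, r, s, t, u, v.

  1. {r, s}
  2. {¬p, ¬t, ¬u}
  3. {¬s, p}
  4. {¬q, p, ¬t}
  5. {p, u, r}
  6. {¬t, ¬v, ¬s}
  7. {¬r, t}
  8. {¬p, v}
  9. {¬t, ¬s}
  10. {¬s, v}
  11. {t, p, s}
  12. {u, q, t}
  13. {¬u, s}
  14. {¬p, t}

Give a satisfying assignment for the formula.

p = T, q = F, r = T, s = F, t = T, u = F, v = T

Branch on p: take p = True.
  then v is forced to True.
  then t is forced to True.
  then u is forced to False.
  then s is forced to False.
  then r is forced to True.
q is now unconstrained; take q = False.
Check each clause:
  1. {s, r} — r is true.
  2. {¬p, ¬u, ¬t} — ¬u is true.
  3. {¬s, p} — p is true.
  4. {¬t, ¬q, p} — p is true.
  5. {u, r, p} — p is true.
  6. {¬t, ¬s, ¬v} — ¬s is true.
  7. {¬r, t} — t is true.
  8. {v, ¬p} — v is true.
  9. {¬s, ¬t} — ¬s is true.
  10. {v, ¬s} — ¬s is true.
  11. {t, s, p} — p is true.
  12. {t, u, q} — t is true.
  13. {s, ¬u} — ¬u is true.
  14. {¬p, t} — t is true.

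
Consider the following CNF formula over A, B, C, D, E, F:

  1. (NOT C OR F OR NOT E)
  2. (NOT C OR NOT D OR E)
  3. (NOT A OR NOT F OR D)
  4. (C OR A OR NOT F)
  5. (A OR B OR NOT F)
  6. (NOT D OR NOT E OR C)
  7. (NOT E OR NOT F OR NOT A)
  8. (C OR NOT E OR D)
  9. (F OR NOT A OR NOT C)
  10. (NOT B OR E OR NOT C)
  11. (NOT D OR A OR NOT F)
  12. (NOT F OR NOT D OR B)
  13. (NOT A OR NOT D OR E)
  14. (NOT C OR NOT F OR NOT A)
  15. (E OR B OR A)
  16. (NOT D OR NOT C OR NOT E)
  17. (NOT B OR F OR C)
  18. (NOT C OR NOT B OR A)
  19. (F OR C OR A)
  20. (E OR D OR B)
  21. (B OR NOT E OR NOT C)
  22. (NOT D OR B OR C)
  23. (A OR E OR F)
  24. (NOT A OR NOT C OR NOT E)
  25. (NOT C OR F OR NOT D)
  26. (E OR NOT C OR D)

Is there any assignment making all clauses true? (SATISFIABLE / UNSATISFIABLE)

UNSATISFIABLE

C = True:
  E = True:
    propagation gives F=True, A=False, B=True; an empty clause results — contradiction.
  E = False:
    propagation gives D=False; an empty clause results — contradiction.
C = False:
  A = True:
    D = True:
      propagation gives E=False; contradiction.
    D = False:
      propagation gives F=False, E=False, B=False; contradiction.
  A = False:
    propagation gives F=False; an empty clause results — contradiction.
Every branch closes, so no satisfying assignment exists.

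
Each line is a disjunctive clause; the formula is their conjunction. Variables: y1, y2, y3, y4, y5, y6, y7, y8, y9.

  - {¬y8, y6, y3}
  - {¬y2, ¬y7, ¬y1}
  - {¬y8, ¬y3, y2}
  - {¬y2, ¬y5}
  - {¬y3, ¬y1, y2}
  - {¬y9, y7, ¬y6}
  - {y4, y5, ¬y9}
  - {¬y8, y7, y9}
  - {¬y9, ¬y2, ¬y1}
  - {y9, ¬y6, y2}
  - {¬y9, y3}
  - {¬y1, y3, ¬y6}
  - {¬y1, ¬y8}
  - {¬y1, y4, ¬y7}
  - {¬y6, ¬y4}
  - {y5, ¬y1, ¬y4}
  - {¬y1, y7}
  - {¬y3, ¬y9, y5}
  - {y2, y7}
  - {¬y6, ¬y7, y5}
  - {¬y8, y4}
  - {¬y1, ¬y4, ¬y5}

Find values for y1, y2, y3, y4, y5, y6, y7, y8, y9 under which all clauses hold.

Pure literal: y1 appears only negated; assign y1 = False.
y8 occurs only negated in the remaining clauses — set y8 = False.
Try y2 = True.
  then y5 is forced to False.
Set y3 = True and propagate.
  then y9 is forced to False.
Set y4 = False and propagate.
For the remaining variables, y6 = False, y7 = False works.

y1=False, y2=True, y3=True, y4=False, y5=False, y6=False, y7=False, y8=False, y9=False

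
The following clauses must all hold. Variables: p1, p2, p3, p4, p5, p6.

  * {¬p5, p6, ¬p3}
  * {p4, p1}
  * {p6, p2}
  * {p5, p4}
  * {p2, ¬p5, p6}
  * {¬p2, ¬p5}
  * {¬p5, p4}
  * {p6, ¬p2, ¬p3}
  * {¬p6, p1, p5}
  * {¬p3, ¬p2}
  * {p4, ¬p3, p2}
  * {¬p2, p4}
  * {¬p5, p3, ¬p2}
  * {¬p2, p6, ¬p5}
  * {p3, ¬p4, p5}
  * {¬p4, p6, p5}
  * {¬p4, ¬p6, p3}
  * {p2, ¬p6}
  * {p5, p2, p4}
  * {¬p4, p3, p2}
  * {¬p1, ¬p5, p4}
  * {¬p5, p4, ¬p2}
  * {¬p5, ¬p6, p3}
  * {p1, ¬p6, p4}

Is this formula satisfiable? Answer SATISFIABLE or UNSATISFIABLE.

p5 = True:
  propagation gives p2=False, p6=True; an empty clause results — contradiction.
p5 = False:
  propagation gives p4=True, p3=True, p2=False, p6=True; an empty clause results — contradiction.
Every branch closes, so no satisfying assignment exists.

UNSATISFIABLE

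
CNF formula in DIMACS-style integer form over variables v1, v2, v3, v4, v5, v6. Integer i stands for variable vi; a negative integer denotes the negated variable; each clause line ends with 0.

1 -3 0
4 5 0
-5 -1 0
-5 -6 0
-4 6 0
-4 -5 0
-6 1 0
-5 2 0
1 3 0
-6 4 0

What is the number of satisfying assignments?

4

The models are:
  v1=1 v2=0 v3=0 v4=1 v5=0 v6=1
  v1=1 v2=0 v3=1 v4=1 v5=0 v6=1
  v1=1 v2=1 v3=0 v4=1 v5=0 v6=1
  v1=1 v2=1 v3=1 v4=1 v5=0 v6=1
That's 4 in total.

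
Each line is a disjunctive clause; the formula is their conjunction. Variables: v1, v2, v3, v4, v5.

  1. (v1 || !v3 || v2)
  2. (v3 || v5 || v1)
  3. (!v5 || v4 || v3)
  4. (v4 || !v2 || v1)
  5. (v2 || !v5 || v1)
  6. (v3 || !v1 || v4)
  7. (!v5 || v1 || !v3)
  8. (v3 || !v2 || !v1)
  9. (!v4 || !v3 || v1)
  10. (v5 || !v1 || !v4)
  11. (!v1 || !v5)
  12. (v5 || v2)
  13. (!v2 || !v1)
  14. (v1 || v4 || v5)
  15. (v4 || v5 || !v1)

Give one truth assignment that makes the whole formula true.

Set v1 = False and propagate.
Set v2 = True and propagate.
  then v4 is forced to True.
  then v3 is forced to False.
  then v5 is forced to True.
Every clause has at least one true literal under this assignment.
Check each clause:
  1. (v2 || v1 || !v3) — v2 is true.
  2. (v3 || v1 || v5) — v5 is true.
  3. (v4 || v3 || !v5) — v4 is true.
  4. (v1 || !v2 || v4) — v4 is true.
  5. (!v5 || v1 || v2) — v2 is true.
  6. (v3 || v4 || !v1) — v4 is true.
  7. (!v5 || !v3 || v1) — !v3 is true.
  8. (v3 || !v2 || !v1) — !v1 is true.
  9. (!v4 || !v3 || v1) — !v3 is true.
  10. (!v1 || v5 || !v4) — v5 is true.
  11. (!v1 || !v5) — !v1 is true.
  12. (v2 || v5) — v2 is true.
  13. (!v2 || !v1) — !v1 is true.
  14. (v4 || v1 || v5) — v4 is true.
  15. (!v1 || v4 || v5) — v4 is true.

v1=False, v2=True, v3=False, v4=True, v5=True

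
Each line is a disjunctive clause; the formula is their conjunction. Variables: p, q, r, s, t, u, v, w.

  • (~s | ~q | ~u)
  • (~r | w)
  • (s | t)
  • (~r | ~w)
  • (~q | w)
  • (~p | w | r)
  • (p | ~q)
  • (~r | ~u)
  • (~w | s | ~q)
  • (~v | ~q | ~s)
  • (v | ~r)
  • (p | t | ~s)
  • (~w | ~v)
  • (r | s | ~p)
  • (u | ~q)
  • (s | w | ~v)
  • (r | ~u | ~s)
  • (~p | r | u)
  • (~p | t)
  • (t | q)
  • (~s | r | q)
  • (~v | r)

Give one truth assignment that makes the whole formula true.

Pure literal: t appears only positively; assign t = True.
Set p = False and propagate.
  then q is forced to False.
Try r = False.
  then s is forced to False.
  then v is forced to False.
u, w are now unconstrained; take u = False, w = True.

p=0, q=0, r=0, s=0, t=1, u=0, v=0, w=1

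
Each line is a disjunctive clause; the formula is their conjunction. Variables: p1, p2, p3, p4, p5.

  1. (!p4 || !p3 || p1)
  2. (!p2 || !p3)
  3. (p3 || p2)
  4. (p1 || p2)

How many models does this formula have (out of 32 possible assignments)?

12

Split on p2, then p3.
  p2=T, p3=T: a clause becomes empty — 0.
  p2=T, p3=F: p1, p4, p5 free → 2^3 = 8.
  p2=F, p3=T: remaining (p1,p4,p5) ∈ {(T,F,F); (T,F,T); (T,T,F); (T,T,T)} — 4.
  p2=F, p3=F: a clause becomes empty — 0.
Total: 0 + 8 + 4 + 0 = 12.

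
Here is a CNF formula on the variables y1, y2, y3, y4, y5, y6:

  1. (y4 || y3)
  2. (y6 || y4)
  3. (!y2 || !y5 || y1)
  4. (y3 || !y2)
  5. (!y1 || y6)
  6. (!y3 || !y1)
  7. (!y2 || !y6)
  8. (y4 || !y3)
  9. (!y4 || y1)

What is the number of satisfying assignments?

2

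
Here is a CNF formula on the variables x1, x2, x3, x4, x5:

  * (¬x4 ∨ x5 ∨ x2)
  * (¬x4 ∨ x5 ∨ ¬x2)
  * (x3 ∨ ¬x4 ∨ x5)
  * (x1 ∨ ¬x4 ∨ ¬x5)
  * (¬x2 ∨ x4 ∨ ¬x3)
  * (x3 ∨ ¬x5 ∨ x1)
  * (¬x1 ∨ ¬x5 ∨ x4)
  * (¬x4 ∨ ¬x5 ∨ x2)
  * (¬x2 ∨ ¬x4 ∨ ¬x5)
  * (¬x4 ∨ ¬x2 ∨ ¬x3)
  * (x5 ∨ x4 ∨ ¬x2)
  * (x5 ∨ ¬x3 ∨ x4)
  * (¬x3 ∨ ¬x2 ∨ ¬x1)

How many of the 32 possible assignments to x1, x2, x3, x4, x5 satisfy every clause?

3

The models are:
  x1=F x2=F x3=F x4=F x5=F
  x1=F x2=F x3=T x4=F x5=T
  x1=T x2=F x3=F x4=F x5=F
Count: 3.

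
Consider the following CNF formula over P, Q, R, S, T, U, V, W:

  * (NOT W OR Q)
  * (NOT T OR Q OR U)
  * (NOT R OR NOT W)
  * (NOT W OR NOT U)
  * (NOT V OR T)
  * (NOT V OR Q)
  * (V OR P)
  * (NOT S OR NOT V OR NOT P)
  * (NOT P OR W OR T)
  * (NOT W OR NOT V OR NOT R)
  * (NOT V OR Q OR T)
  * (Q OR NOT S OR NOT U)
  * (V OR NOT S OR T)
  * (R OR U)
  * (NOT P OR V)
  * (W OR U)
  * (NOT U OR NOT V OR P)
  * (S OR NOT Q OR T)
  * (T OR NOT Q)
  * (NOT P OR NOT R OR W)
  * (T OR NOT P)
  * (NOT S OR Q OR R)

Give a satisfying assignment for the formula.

P=1, Q=1, R=0, S=0, T=1, U=1, V=1, W=0

Branch on P: take P = True.
  then V is forced to True.
  then T is forced to True.
  then Q is forced to True.
  then S is forced to False.
The remaining clauses are satisfied by R = False, U = True, W = False.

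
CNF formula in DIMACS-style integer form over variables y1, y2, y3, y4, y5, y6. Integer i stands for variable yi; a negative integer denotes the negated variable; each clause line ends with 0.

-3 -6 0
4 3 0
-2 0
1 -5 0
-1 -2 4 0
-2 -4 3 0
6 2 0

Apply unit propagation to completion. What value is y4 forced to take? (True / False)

True

(¬y2) is a unit clause: y2 = False.
(y2 ∨ y6): since y2 = False, the clause reduces to (y6). y6 = True.
In (¬y6 ∨ ¬y3), ¬y6 is now false; ¬y3 must hold, so y3 = False.
In (y4 ∨ y3), y3 is now false; y4 must hold, so y4 = True.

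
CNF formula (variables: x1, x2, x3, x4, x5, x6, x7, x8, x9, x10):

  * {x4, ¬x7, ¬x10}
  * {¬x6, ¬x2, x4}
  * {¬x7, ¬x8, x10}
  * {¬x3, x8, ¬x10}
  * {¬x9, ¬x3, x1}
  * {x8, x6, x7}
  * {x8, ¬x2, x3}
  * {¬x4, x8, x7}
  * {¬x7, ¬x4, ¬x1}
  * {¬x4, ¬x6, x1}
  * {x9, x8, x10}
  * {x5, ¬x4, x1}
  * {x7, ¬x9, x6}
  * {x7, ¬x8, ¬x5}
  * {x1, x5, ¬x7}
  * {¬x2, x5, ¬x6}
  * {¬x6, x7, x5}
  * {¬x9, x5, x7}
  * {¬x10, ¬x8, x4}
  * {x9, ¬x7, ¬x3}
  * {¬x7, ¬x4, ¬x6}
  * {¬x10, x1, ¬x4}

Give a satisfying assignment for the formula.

x1 = T, x2 = T, x3 = T, x4 = F, x5 = F, x6 = F, x7 = F, x8 = T, x9 = F, x10 = F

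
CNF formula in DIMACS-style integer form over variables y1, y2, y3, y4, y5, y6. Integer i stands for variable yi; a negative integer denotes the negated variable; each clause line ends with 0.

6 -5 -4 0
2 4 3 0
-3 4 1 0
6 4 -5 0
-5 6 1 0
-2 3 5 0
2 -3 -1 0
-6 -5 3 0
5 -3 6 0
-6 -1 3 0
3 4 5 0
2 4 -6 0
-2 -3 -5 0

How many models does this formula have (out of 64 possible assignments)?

8

Satisfying assignments:
  y1=0 y2=0 y3=0 y4=1 y5=0 y6=0
  y1=0 y2=0 y3=0 y4=1 y5=0 y6=1
  y1=0 y2=0 y3=1 y4=1 y5=0 y6=1
  y1=0 y2=0 y3=1 y4=1 y5=1 y6=1
  y1=0 y2=1 y3=1 y4=1 y5=0 y6=1
  y1=1 y2=0 y3=0 y4=1 y5=0 y6=0
  y1=1 y2=1 y3=1 y4=0 y5=0 y6=1
  y1=1 y2=1 y3=1 y4=1 y5=0 y6=1
That's 8 in total.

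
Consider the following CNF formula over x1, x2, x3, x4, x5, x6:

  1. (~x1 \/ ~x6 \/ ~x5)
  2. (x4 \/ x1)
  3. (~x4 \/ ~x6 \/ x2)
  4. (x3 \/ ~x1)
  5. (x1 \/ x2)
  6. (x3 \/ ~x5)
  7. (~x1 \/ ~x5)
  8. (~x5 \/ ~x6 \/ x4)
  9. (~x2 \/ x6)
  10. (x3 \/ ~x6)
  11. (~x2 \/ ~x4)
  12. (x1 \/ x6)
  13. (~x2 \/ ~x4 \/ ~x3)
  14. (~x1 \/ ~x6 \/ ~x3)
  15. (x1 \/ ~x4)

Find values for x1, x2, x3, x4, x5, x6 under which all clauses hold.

x1=True  x2=False  x3=True  x4=False  x5=False  x6=False

Pure literal: x5 appears only negated; assign x5 = False.
Try x1 = True.
  then x3 is forced to True.
  then x6 is forced to False.
  then x2 is forced to False.
x4 is now unconstrained; take x4 = False.
Check each clause:
  1. (~x6 \/ ~x5 \/ ~x1) — ~x6 is true.
  2. (x4 \/ x1) — x1 is true.
  3. (~x6 \/ x2 \/ ~x4) — ~x6 is true.
  4. (x3 \/ ~x1) — x3 is true.
  5. (x2 \/ x1) — x1 is true.
  6. (~x5 \/ x3) — x3 is true.
  7. (~x5 \/ ~x1) — ~x5 is true.
  8. (~x5 \/ x4 \/ ~x6) — ~x6 is true.
  9. (~x2 \/ x6) — ~x2 is true.
  10. (~x6 \/ x3) — ~x6 is true.
  11. (~x2 \/ ~x4) — ~x4 is true.
  12. (x1 \/ x6) — x1 is true.
  13. (~x4 \/ ~x2 \/ ~x3) — ~x4 is true.
  14. (~x3 \/ ~x1 \/ ~x6) — ~x6 is true.
  15. (x1 \/ ~x4) — x1 is true.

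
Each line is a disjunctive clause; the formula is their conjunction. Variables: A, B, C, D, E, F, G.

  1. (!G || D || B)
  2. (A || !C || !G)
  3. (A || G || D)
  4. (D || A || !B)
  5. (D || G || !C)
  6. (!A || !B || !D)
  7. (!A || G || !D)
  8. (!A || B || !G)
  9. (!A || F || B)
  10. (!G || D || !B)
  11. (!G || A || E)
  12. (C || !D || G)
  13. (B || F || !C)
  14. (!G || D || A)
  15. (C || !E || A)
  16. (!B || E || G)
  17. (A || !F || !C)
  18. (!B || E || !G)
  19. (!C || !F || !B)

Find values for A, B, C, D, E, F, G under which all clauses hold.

Try A = True.
Set B = False and propagate.
  then G is forced to False.
  then D is forced to False.
  then C is forced to False.
  then F is forced to True.
E is now unconstrained; take E = False.
Check each clause:
  1. (B || !G || D) — !G is true.
  2. (A || !C || !G) — A is true.
  3. (G || D || A) — A is true.
  4. (!B || D || A) — A is true.
  5. (D || G || !C) — !C is true.
  6. (!A || !B || !D) — !D is true.
  7. (!D || G || !A) — !D is true.
  8. (!A || !G || B) — !G is true.
  9. (B || F || !A) — F is true.
  10. (!B || !G || D) — !G is true.
  11. (E || !G || A) — A is true.
  12. (C || G || !D) — !D is true.
  13. (B || F || !C) — !C is true.
  14. (A || !G || D) — !G is true.
  15. (A || C || !E) — A is true.
  16. (G || !B || E) — !B is true.
  17. (!F || !C || A) — A is true.
  18. (!B || !G || E) — !G is true.
  19. (!B || !C || !F) — !C is true.

A=T, B=F, C=F, D=F, E=F, F=T, G=F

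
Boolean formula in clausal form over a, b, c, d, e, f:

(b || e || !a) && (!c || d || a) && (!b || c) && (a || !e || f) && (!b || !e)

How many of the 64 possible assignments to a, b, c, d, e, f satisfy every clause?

Case analysis on a and b:
  a=T, b=T: remaining (c,d,e,f) ∈ {(T,F,F,F); (T,F,F,T); (T,T,F,F); (T,T,F,T)} — 4.
  a=T, b=F: forces e=T; c, d, f free → 2^3 = 8.
  a=F, b=T: remaining (c,d,e,f) ∈ {(T,T,F,F); (T,T,F,T)} — 2.
  a=F, b=F: 9 of the 16 assignments to (c,d,e,f) work.
Total: 4 + 8 + 2 + 9 = 23.

23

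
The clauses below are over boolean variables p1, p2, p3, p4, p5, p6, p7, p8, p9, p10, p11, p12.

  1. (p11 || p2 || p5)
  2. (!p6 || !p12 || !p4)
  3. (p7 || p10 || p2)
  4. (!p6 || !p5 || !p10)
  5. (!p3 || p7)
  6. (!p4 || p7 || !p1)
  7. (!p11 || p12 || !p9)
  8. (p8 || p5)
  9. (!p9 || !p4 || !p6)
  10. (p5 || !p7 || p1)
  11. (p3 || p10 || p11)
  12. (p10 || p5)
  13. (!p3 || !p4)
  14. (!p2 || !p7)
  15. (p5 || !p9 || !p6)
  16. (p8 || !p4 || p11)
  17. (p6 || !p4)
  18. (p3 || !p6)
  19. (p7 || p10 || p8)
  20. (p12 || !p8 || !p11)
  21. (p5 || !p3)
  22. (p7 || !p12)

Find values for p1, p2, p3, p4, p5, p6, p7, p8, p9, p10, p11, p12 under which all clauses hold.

Pure literal: p4 appears only negated; assign p4 = False.
p9 occurs only negated in the remaining clauses — set p9 = False.
Try p1 = True.
For the remaining variables, p2 = True, p3 = False, p5 = False, p6 = False, p7 = False, p8 = True, p10 = True, p11 = False, p12 = False works.

p1=True, p2=True, p3=False, p4=False, p5=False, p6=False, p7=False, p8=True, p9=False, p10=True, p11=False, p12=False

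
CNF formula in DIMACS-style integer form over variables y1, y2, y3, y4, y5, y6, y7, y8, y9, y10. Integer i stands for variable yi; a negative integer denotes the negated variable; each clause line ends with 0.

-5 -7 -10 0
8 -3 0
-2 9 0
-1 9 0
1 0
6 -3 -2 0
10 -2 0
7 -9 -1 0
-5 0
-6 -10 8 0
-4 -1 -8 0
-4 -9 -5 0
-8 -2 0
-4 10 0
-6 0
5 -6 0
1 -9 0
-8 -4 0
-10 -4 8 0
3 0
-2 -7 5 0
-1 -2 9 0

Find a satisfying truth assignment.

y1 = T, y2 = F, y3 = T, y4 = F, y5 = F, y6 = F, y7 = T, y8 = T, y9 = T, y10 = F

The clause (y1) is unit: y1 must be True.
Unit propagation: (y9) forces y9 = True.
The clause (y7) is unit: y7 must be True.
Unit propagation: (¬y5) forces y5 = False.
The clause (¬y6) is unit: y6 must be False.
The clause (y3) is unit: y3 must be True.
The clause (y8) is unit: y8 must be True.
The clause (¬y2) is unit: y2 must be False.
(¬y4) is a unit clause, so y4 = False.
y10 is now unconstrained; take y10 = False.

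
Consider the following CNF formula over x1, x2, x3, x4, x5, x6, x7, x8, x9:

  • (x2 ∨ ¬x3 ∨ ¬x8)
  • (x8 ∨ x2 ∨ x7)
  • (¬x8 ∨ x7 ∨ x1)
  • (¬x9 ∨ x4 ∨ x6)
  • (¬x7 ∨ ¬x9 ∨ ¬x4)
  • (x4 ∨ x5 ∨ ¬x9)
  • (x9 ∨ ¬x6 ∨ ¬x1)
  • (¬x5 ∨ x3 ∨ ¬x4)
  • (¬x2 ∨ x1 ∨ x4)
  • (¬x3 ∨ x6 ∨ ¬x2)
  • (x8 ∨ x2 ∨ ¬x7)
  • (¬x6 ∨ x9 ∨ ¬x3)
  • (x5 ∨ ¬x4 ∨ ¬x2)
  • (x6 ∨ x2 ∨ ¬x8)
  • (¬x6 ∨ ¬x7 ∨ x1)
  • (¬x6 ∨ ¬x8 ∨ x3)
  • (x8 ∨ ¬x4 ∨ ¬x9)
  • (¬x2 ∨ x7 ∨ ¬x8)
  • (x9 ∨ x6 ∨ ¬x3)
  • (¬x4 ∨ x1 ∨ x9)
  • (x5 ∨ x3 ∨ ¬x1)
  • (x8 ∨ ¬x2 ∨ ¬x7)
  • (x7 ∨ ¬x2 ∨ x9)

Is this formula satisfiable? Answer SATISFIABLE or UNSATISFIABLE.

SATISFIABLE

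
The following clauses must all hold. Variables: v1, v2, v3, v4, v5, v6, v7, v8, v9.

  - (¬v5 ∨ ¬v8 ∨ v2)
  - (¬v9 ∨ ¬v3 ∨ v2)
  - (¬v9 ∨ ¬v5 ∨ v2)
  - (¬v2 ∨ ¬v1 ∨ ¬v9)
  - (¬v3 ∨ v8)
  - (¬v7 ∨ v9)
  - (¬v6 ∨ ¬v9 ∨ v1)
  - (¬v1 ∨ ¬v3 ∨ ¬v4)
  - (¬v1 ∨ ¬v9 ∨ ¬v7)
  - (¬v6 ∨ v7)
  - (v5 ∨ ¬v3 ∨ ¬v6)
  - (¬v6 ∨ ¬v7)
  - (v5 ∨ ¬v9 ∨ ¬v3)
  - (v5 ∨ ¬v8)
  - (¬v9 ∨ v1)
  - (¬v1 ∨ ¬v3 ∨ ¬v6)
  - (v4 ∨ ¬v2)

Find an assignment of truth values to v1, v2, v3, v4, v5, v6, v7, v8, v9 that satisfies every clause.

v1=T, v2=F, v3=F, v4=T, v5=T, v6=F, v7=F, v8=F, v9=F

v3 occurs only negated in the remaining clauses — set v3 = False.
Pure literal: v6 appears only negated; assign v6 = False.
Set v1 = True and propagate.
Set v2 = False and propagate.
The remaining clauses are satisfied by v4 = True, v5 = True, v7 = False, v8 = False, v9 = False.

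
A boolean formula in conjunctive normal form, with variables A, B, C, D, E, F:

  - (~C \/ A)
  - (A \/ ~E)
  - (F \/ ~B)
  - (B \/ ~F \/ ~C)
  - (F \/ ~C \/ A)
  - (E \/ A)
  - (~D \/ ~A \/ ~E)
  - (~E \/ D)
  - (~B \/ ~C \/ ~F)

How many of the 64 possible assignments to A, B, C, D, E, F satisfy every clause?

8

Case analysis on A and C:
  A=T, C=T: remaining (B,D,E,F) ∈ {(F,F,F,F); (F,T,F,F)} — 2.
  A=T, C=F: D free; 3 ways for (B,E,F) × 2^1 = 6.
  A=F, C=T: a clause becomes empty — 0.
  A=F, C=F: a clause becomes empty — 0.
Total: 2 + 6 + 0 + 0 = 8.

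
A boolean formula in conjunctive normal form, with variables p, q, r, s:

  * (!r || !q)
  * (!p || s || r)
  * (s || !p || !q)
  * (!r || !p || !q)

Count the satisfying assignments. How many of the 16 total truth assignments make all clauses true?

10

Case analysis on p and q:
  p=1, q=1: remaining (r,s) ∈ {(0,1)} — 1.
  p=1, q=0: remaining (r,s) ∈ {(0,1); (1,0); (1,1)} — 3.
  p=0, q=1: remaining (r,s) ∈ {(0,0); (0,1)} — 2.
  p=0, q=0: remaining (r,s) ∈ {(0,0); (0,1); (1,0); (1,1)} — 4.
Total: 1 + 3 + 2 + 4 = 10.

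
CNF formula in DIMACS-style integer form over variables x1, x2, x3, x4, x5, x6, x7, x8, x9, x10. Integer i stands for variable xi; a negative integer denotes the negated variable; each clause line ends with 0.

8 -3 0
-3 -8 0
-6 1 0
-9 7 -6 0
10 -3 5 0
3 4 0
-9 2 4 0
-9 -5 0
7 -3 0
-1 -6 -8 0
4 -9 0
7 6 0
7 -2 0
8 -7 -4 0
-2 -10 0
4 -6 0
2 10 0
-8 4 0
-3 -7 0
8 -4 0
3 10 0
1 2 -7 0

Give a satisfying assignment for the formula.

x1 = T, x2 = F, x3 = F, x4 = T, x5 = T, x6 = F, x7 = T, x8 = T, x9 = F, x10 = T

Pure literal: x9 appears only negated; assign x9 = False.
Set x1 = True and propagate.
Branch on x2: take x2 = False.
  then x10 is forced to True.
Set x3 = False and propagate.
  then x4 is forced to True.
  then x8 is forced to True.
  then x6 is forced to False.
  then x7 is forced to True.
x5 is now unconstrained; take x5 = True.
Every clause has at least one true literal under this assignment.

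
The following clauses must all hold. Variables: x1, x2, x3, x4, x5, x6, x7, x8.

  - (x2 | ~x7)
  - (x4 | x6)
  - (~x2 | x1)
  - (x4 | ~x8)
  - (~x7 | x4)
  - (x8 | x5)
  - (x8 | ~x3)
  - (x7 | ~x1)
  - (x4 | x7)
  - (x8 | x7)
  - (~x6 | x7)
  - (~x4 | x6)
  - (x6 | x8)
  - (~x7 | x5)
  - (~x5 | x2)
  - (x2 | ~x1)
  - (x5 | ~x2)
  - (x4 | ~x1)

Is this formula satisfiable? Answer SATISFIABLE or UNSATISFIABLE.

SATISFIABLE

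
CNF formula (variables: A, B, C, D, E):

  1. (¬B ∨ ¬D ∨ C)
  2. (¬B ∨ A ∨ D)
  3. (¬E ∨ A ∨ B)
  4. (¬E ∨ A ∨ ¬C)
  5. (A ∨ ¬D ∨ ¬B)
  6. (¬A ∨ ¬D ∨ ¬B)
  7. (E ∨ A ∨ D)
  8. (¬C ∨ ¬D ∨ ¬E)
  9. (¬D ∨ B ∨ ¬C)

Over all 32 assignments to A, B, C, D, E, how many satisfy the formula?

Split on D, then A.
  D=1, A=1: remaining (B,C,E) ∈ {(0,0,0); (0,0,1)} — 2.
  D=1, A=0: remaining (B,C,E) ∈ {(0,0,0)} — 1.
  D=0, A=1: B, C, E free → 2^3 = 8.
  D=0, A=0: a clause becomes empty — 0.
Total: 2 + 1 + 8 + 0 = 11.

11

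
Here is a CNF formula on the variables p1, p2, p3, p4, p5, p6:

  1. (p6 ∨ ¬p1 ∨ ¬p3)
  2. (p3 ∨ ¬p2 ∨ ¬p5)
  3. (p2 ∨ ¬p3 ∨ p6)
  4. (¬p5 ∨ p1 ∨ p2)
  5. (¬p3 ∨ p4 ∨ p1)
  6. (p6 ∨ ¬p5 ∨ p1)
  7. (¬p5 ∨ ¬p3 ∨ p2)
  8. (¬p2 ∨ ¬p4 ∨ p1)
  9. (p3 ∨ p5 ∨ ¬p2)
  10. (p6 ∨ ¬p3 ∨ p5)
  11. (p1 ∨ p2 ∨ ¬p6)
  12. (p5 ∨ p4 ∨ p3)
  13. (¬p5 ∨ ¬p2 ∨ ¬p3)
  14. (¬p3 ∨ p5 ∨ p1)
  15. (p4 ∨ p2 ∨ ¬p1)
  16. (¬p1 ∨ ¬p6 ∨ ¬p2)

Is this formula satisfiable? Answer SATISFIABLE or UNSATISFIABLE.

SATISFIABLE

Branch on p1: take p1 = True.
Set p2 = False and propagate.
  then p4 is forced to True.
Branch on p3: take p3 = True.
  then p6 is forced to True.
  then p5 is forced to False.
So p1 = True, p2 = False, p3 = True, p4 = True, p5 = False, p6 = True is a satisfying assignment.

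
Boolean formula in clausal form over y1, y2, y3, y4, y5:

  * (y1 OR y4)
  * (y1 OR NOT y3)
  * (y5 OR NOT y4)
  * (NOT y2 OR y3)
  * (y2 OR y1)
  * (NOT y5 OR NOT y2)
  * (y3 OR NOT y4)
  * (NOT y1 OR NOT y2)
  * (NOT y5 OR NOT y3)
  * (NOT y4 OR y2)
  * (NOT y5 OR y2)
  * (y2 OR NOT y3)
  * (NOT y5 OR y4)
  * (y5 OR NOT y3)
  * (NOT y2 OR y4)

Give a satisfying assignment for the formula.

y1=1, y2=0, y3=0, y4=0, y5=0

Set y1 = True and propagate.
  then y2 is forced to False.
  then y4 is forced to False.
  then y5 is forced to False.
  then y3 is forced to False.
Every clause has at least one true literal under this assignment.
Check each clause:
  1. (y4 OR y1) — y1 is true.
  2. (NOT y3 OR y1) — y1 is true.
  3. (NOT y4 OR y5) — NOT y4 is true.
  4. (NOT y2 OR y3) — NOT y2 is true.
  5. (y1 OR y2) — y1 is true.
  6. (NOT y2 OR NOT y5) — NOT y5 is true.
  7. (NOT y4 OR y3) — NOT y4 is true.
  8. (NOT y1 OR NOT y2) — NOT y2 is true.
  9. (NOT y5 OR NOT y3) — NOT y5 is true.
  10. (y2 OR NOT y4) — NOT y4 is true.
  11. (NOT y5 OR y2) — NOT y5 is true.
  12. (y2 OR NOT y3) — NOT y3 is true.
  13. (y4 OR NOT y5) — NOT y5 is true.
  14. (NOT y3 OR y5) — NOT y3 is true.
  15. (y4 OR NOT y2) — NOT y2 is true.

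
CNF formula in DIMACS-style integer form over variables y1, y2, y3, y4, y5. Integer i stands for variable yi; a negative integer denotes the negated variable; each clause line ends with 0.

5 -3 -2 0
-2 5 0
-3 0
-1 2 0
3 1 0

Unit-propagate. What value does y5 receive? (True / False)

Unit clause (~y3) sets y3 = False.
In (y3 \/ y1), y3 is now false; y1 must hold, so y1 = True.
From (y2 \/ ~y1) and y1 = True: y2 = True.
In (y5 \/ ~y2), ~y2 is now false; y5 must hold, so y5 = True.

True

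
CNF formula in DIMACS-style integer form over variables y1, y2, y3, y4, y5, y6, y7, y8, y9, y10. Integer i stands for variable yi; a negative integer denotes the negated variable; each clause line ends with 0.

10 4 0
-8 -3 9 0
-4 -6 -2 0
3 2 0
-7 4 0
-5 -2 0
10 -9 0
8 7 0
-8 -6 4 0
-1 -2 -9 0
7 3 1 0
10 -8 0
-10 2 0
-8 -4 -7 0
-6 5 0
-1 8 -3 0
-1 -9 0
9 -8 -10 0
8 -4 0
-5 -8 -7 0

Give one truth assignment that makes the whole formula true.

Pure literal: y6 appears only negated; assign y6 = False.
Try y1 = False.
For the remaining variables, y2 = True, y3 = True, y4 = False, y5 = False, y7 = False, y8 = True, y9 = True, y10 = True works.
Every clause has at least one true literal under this assignment.

y1=False, y2=True, y3=True, y4=False, y5=False, y6=False, y7=False, y8=True, y9=True, y10=True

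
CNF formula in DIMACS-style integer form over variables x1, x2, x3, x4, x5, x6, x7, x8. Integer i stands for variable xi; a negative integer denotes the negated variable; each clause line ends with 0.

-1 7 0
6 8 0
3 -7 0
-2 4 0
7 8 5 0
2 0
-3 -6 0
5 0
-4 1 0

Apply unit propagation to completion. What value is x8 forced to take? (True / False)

(x2) is a unit clause: x2 = True.
In (NOT x2 OR x4), NOT x2 is now false; x4 must hold, so x4 = True.
Unit clause (x5) sets x5 = True.
In (x1 OR NOT x4), NOT x4 is now false; x1 must hold, so x1 = True.
(x7 OR NOT x1) with x1 = True leaves only x7, so x7 = True.
(NOT x7 OR x3) with x7 = True leaves only x3, so x3 = True.
(NOT x3 OR NOT x6) with x3 = True leaves only NOT x6, so x6 = False.
(x8 OR x6) with x6 = False leaves only x8, so x8 = True.

True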